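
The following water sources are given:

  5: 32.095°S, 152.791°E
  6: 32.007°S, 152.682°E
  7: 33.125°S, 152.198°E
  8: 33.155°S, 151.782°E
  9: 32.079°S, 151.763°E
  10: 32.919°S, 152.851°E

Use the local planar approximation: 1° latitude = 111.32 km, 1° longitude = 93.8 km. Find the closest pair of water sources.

Pairwise distances:
5–6: 14.160 km
7–8: 39.163 km
7–10: 65.403 km
6–9: 86.574 km
5–10: 91.900 km
5–9: 96.443 km
6–10: 102.754 km
8–10: 103.657 km
8–9: 119.794 km
7–9: 123.383 km
5–7: 127.439 km
6–7: 132.478 km
9–10: 138.416 km
5–8: 151.266 km
6–8: 153.161 km
Closest pair: 5–6 at 14.160 km.

5 and 6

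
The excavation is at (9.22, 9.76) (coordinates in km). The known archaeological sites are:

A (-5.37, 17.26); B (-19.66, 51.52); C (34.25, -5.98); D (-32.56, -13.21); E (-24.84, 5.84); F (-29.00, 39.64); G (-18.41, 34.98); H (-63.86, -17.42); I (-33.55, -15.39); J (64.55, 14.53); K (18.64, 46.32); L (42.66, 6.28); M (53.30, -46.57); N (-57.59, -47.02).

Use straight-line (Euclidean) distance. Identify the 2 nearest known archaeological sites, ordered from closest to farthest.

Distances from (9.22, 9.76):
A: √((-14.59)² + (7.50)²) = √(212.8681 + 56.2500) = 16.40 km
B: √((-28.88)² + (41.76)²) = √(834.0544 + 1743.8976) = 50.77 km
C: √((25.03)² + (-15.74)²) = √(626.5009 + 247.7476) = 29.57 km
D: √((-41.78)² + (-22.97)²) = √(1745.5684 + 527.6209) = 47.68 km
E: √((-34.06)² + (-3.92)²) = √(1160.0836 + 15.3664) = 34.28 km
F: √((-38.22)² + (29.88)²) = √(1460.7684 + 892.8144) = 48.51 km
G: √((-27.63)² + (25.22)²) = √(763.4169 + 636.0484) = 37.41 km
H: √((-73.08)² + (-27.18)²) = √(5340.6864 + 738.7524) = 77.97 km
I: √((-42.77)² + (-25.15)²) = √(1829.2729 + 632.5225) = 49.62 km
J: √((55.33)² + (4.77)²) = √(3061.4089 + 22.7529) = 55.54 km
K: √((9.42)² + (36.56)²) = √(88.7364 + 1336.6336) = 37.75 km
L: √((33.44)² + (-3.48)²) = √(1118.2336 + 12.1104) = 33.62 km
M: √((44.08)² + (-56.33)²) = √(1943.0464 + 3173.0689) = 71.53 km
N: √((-66.81)² + (-56.78)²) = √(4463.5761 + 3223.9684) = 87.68 km
Sorted: A (16.40 km) < C (29.57 km) < L (33.62 km) < E (34.28 km) < …

A, C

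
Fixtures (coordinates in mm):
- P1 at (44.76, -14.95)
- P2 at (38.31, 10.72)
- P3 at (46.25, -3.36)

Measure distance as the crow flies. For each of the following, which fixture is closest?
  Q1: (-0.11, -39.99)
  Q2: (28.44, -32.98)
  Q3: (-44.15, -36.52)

Q1→P1; Q2→P1; Q3→P1

Q1 at (-0.11, -39.99):
  P1: 51.38 mm
  P2: 63.62 mm
  P3: 59.08 mm
  → nearest: P1 (51.38 mm)
Q2 at (28.44, -32.98):
  P1: 24.32 mm
  P2: 44.80 mm
  P3: 34.56 mm
  → nearest: P1 (24.32 mm)
Q3 at (-44.15, -36.52):
  P1: 91.49 mm
  P2: 95.03 mm
  P3: 96.29 mm
  → nearest: P1 (91.49 mm)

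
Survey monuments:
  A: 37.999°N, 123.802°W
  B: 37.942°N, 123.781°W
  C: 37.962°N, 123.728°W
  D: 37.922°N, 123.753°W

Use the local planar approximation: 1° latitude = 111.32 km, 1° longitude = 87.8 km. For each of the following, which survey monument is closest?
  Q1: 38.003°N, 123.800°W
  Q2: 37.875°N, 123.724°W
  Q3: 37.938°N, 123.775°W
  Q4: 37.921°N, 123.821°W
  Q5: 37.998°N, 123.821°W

Q1 at 38.003°N, 123.800°W:
  A: 0.479 km
  B: 6.992 km
  C: 7.797 km
  D: 9.916 km
  → nearest: A (0.479 km)
Q2 at 37.875°N, 123.724°W:
  A: 15.409 km
  B: 8.982 km
  C: 9.691 km
  D: 5.819 km
  → nearest: D (5.819 km)
Q3 at 37.938°N, 123.775°W:
  A: 7.192 km
  B: 0.690 km
  C: 4.916 km
  D: 2.627 km
  → nearest: B (0.690 km)
Q4 at 37.921°N, 123.821°W:
  A: 8.842 km
  B: 4.219 km
  C: 9.354 km
  D: 5.971 km
  → nearest: B (4.219 km)
Q5 at 37.998°N, 123.821°W:
  A: 1.672 km
  B: 7.155 km
  C: 9.096 km
  D: 10.355 km
  → nearest: A (1.672 km)

Q1→A; Q2→D; Q3→B; Q4→B; Q5→A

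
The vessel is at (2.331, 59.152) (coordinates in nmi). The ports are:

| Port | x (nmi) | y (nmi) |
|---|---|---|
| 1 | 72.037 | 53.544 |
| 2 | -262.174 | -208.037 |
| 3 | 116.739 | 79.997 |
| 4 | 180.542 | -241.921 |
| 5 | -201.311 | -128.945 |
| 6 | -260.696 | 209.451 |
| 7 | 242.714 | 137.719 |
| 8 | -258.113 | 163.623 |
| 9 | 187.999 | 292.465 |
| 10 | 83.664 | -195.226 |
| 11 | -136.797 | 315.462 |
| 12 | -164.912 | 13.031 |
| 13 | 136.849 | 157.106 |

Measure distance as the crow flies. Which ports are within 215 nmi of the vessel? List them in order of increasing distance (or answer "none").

1, 3, 13, 12

Distances from (2.331, 59.152):
1: √((69.706)² + (-5.608)²) = √(4858.92644 + 31.44966) = 69.931 nmi
2: √((-264.505)² + (-267.189)²) = √(69962.89502 + 71389.96172) = 375.969 nmi
3: √((114.408)² + (20.845)²) = √(13089.19046 + 434.51402) = 116.291 nmi
4: √((178.211)² + (-301.073)²) = √(31759.16052 + 90644.95133) = 349.863 nmi
5: √((-203.642)² + (-188.097)²) = √(41470.06416 + 35380.48141) = 277.219 nmi
6: √((-263.027)² + (150.299)²) = √(69183.20273 + 22589.78940) = 302.941 nmi
7: √((240.383)² + (78.567)²) = √(57783.98669 + 6172.77349) = 252.897 nmi
8: √((-260.444)² + (104.471)²) = √(67831.07714 + 10914.18984) = 280.616 nmi
9: √((185.668)² + (233.313)²) = √(34472.60622 + 54434.95597) = 298.174 nmi
10: √((81.333)² + (-254.378)²) = √(6615.05689 + 64708.16688) = 267.064 nmi
11: √((-139.128)² + (256.310)²) = √(19356.60038 + 65694.81610) = 291.636 nmi
12: √((-167.243)² + (-46.121)²) = √(27970.22105 + 2127.14664) = 173.486 nmi
13: √((134.518)² + (97.954)²) = √(18095.09232 + 9594.98612) = 166.403 nmi
Threshold 215 nmi: 1 (69.931 nmi), 3 (116.291 nmi), 13 (166.403 nmi), 12 (173.486 nmi) are within range.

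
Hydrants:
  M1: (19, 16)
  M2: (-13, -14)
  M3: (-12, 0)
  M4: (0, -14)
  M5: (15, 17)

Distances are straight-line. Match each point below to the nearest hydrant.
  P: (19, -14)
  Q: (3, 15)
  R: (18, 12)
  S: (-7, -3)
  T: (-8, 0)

P at (19, -14):
  M1: √((0)² + (30)²) = √(0.00000 + 900.00000) = 30.000
  M2: √((-32)² + (0)²) = √(1024.00000 + 0.00000) = 32.000
  M3: √((-31)² + (14)²) = √(961.00000 + 196.00000) = 34.015
  M4: √((-19)² + (0)²) = √(361.00000 + 0.00000) = 19.000
  M5: √((-4)² + (31)²) = √(16.00000 + 961.00000) = 31.257
  → nearest: M4 (19.000)
Q at (3, 15):
  M1: √((16)² + (1)²) = √(256.00000 + 1.00000) = 16.031
  M2: √((-16)² + (-29)²) = √(256.00000 + 841.00000) = 33.121
  M3: √((-15)² + (-15)²) = √(225.00000 + 225.00000) = 21.213
  M4: √((-3)² + (-29)²) = √(9.00000 + 841.00000) = 29.155
  M5: √((12)² + (2)²) = √(144.00000 + 4.00000) = 12.166
  → nearest: M5 (12.166)
R at (18, 12):
  M1: √((1)² + (4)²) = √(1.00000 + 16.00000) = 4.123
  M2: √((-31)² + (-26)²) = √(961.00000 + 676.00000) = 40.460
  M3: √((-30)² + (-12)²) = √(900.00000 + 144.00000) = 32.311
  M4: √((-18)² + (-26)²) = √(324.00000 + 676.00000) = 31.623
  M5: √((-3)² + (5)²) = √(9.00000 + 25.00000) = 5.831
  → nearest: M1 (4.123)
S at (-7, -3):
  M1: √((26)² + (19)²) = √(676.00000 + 361.00000) = 32.202
  M2: √((-6)² + (-11)²) = √(36.00000 + 121.00000) = 12.530
  M3: √((-5)² + (3)²) = √(25.00000 + 9.00000) = 5.831
  M4: √((7)² + (-11)²) = √(49.00000 + 121.00000) = 13.038
  M5: √((22)² + (20)²) = √(484.00000 + 400.00000) = 29.732
  → nearest: M3 (5.831)
T at (-8, 0):
  M1: √((27)² + (16)²) = √(729.00000 + 256.00000) = 31.385
  M2: √((-5)² + (-14)²) = √(25.00000 + 196.00000) = 14.866
  M3: √((-4)² + (0)²) = √(16.00000 + 0.00000) = 4.000
  M4: √((8)² + (-14)²) = √(64.00000 + 196.00000) = 16.125
  M5: √((23)² + (17)²) = √(529.00000 + 289.00000) = 28.601
  → nearest: M3 (4.000)

P→M4; Q→M5; R→M1; S→M3; T→M3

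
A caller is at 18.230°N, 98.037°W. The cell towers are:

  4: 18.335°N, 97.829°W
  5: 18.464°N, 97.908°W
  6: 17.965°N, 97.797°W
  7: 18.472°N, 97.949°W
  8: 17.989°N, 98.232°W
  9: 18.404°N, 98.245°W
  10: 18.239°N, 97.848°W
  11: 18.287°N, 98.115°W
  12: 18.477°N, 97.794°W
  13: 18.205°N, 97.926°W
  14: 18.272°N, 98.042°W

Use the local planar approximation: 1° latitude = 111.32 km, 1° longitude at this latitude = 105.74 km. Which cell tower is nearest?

14

Distances from 18.230°N, 98.037°W:
4: √((0.105·111.32)² + (0.208·105.74)²) = √(136.62337 + 483.73252) = 24.907 km
5: √((0.234·111.32)² + (0.129·105.74)²) = √(678.54415 + 186.06215) = 29.404 km
6: √((-0.265·111.32)² + (0.240·105.74)²) = √(870.23820 + 644.02258) = 38.914 km
7: √((0.242·111.32)² + (0.088·105.74)²) = √(725.73343 + 86.58526) = 28.501 km
8: √((-0.241·111.32)² + (-0.195·105.74)²) = √(719.74802 + 425.15553) = 33.836 km
9: √((0.174·111.32)² + (-0.208·105.74)²) = √(375.18450 + 483.73252) = 29.307 km
10: √((0.009·111.32)² + (0.189·105.74)²) = √(1.00376 + 399.39463) = 20.010 km
11: √((0.057·111.32)² + (-0.078·105.74)²) = √(40.26207 + 68.02489) = 10.406 km
12: √((0.247·111.32)² + (0.243·105.74)²) = √(756.03222 + 660.22377) = 37.633 km
13: √((-0.025·111.32)² + (0.111·105.74)²) = √(7.74509 + 137.76046) = 12.063 km
14: √((0.042·111.32)² + (-0.005·105.74)²) = √(21.85974 + 0.27952) = 4.705 km
Minimum: 14 at 4.705 km.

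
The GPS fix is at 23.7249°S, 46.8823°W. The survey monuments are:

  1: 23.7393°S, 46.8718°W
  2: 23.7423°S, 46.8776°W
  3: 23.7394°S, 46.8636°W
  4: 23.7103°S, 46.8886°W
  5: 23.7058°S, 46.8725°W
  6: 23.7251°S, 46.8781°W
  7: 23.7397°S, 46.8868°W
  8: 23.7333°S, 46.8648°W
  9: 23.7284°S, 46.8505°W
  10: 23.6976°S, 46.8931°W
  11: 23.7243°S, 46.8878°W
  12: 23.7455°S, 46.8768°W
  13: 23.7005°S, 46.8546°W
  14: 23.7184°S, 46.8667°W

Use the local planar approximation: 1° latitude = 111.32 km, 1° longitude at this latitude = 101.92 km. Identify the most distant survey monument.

13

Distances from 23.7249°S, 46.8823°W:
1: 1.9274 km
2: 1.9953 km
3: 2.4976 km
4: 1.7475 km
5: 2.3491 km
6: 0.4286 km
7: 1.7102 km
8: 2.0139 km
9: 3.2644 km
10: 3.2322 km
11: 0.5645 km
12: 2.3607 km
13: 3.9177 km
14: 1.7469 km
Maximum: 13 at 3.9177 km.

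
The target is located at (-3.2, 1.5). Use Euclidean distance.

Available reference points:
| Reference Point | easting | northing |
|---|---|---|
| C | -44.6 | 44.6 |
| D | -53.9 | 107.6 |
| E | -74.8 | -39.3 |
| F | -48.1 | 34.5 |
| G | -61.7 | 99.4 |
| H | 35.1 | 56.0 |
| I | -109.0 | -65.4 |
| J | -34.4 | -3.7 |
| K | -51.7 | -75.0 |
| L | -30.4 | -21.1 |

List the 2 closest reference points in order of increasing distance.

J, L

Distances from (-3.2, 1.5):
C: √((-41.4)² + (43.1)²) = √(1713.960 + 1857.610) = 59.8
D: √((-50.7)² + (106.1)²) = √(2570.490 + 11257.210) = 117.6
E: √((-71.6)² + (-40.8)²) = √(5126.560 + 1664.640) = 82.4
F: √((-44.9)² + (33.0)²) = √(2016.010 + 1089.000) = 55.7
G: √((-58.5)² + (97.9)²) = √(3422.250 + 9584.410) = 114.0
H: √((38.3)² + (54.5)²) = √(1466.890 + 2970.250) = 66.6
I: √((-105.8)² + (-66.9)²) = √(11193.640 + 4475.610) = 125.2
J: √((-31.2)² + (-5.2)²) = √(973.440 + 27.040) = 31.6
K: √((-48.5)² + (-76.5)²) = √(2352.250 + 5852.250) = 90.6
L: √((-27.2)² + (-22.6)²) = √(739.840 + 510.760) = 35.4
Sorted: J (31.6) < L (35.4) < F (55.7) < C (59.8) < …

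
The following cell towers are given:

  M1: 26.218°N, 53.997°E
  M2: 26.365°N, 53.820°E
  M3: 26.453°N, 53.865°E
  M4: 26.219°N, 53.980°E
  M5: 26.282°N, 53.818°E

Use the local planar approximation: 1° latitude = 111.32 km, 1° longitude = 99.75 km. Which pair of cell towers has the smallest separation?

Pairwise distances:
M1–M2: 24.073 km
M1–M3: 29.287 km
M1–M4: 1.699 km
M1–M5: 19.224 km
M2–M3: 10.776 km
M2–M4: 22.779 km
M2–M5: 9.242 km
M3–M4: 28.463 km
M3–M5: 19.605 km
M4–M5: 17.616 km
Closest pair: M1–M4 at 1.699 km.

M1 and M4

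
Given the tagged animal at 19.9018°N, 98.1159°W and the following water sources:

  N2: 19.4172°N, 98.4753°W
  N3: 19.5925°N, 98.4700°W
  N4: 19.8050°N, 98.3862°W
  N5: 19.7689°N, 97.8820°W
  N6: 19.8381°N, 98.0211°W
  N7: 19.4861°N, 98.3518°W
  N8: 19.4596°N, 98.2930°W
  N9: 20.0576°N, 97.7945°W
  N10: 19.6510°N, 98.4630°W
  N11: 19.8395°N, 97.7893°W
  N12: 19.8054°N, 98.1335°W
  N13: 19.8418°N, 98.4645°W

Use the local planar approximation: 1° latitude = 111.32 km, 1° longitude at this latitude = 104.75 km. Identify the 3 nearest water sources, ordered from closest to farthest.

Distances from 19.9018°N, 98.1159°W:
N2: √((-0.4846·111.32)² + (-0.3594·104.75)²) = √(2910.135528 + 1417.307903) = 65.7833 km
N3: √((-0.3093·111.32)² + (-0.3541·104.75)²) = √(1185.512767 + 1375.814609) = 50.6096 km
N4: √((-0.0968·111.32)² + (-0.2703·104.75)²) = √(116.117348 + 801.678349) = 30.2951 km
N5: √((-0.1329·111.32)² + (0.2339·104.75)²) = √(218.875100 + 600.300226) = 28.6212 km
N6: √((-0.0637·111.32)² + (0.0948·104.75)²) = √(50.283472 + 98.610858) = 12.2022 km
N7: √((-0.4157·111.32)² + (-0.2359·104.75)²) = √(2141.442632 + 610.610046) = 52.4600 km
N8: √((-0.4422·111.32)² + (-0.1771·104.75)²) = √(2423.169934 + 344.147949) = 52.6053 km
N9: √((0.1558·111.32)² + (0.3214·104.75)²) = √(300.802403 + 1133.443322) = 37.8714 km
N10: √((-0.2508·111.32)² + (-0.3471·104.75)²) = √(779.473688 + 1321.956884) = 45.8414 km
N11: √((-0.0623·111.32)² + (0.3266·104.75)²) = √(48.097498 + 1170.416469) = 34.9072 km
N12: √((-0.0964·111.32)² + (-0.0176·104.75)²) = √(115.159684 + 3.398861) = 10.8885 km
N13: √((-0.0600·111.32)² + (-0.3486·104.75)²) = √(44.611713 + 1333.407301) = 37.1217 km
Sorted: N12 (10.8885 km) < N6 (12.2022 km) < N5 (28.6212 km) < N4 (30.2951 km) < N11 (34.9072 km) < …

N12, N6, N5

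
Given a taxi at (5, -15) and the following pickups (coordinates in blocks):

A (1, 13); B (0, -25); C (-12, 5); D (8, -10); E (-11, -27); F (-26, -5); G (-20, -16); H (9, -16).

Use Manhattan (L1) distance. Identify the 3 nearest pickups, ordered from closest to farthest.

Distances from (5, -15):
A: |-4| + |28| = 4 + 28 = 32 blocks
B: |-5| + |-10| = 5 + 10 = 15 blocks
C: |-17| + |20| = 17 + 20 = 37 blocks
D: |3| + |5| = 3 + 5 = 8 blocks
E: |-16| + |-12| = 16 + 12 = 28 blocks
F: |-31| + |10| = 31 + 10 = 41 blocks
G: |-25| + |-1| = 25 + 1 = 26 blocks
H: |4| + |-1| = 4 + 1 = 5 blocks
Sorted: H (5 blocks) < D (8 blocks) < B (15 blocks) < G (26 blocks) < E (28 blocks) < …

H, D, B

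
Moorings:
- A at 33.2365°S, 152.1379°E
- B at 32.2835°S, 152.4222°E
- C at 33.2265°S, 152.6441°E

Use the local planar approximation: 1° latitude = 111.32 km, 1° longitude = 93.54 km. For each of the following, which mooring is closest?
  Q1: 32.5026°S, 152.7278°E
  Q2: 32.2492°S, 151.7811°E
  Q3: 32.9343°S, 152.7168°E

Q1 at 32.5026°S, 152.7278°E:
  A: 98.5864 km
  B: 37.5770 km
  C: 80.9640 km
  → nearest: B (37.5770 km)
Q2 at 32.2492°S, 151.7811°E:
  A: 114.8620 km
  B: 60.0899 km
  C: 135.4712 km
  → nearest: B (60.0899 km)
Q3 at 32.9343°S, 152.7168°E:
  A: 63.7492 km
  B: 77.5110 km
  C: 33.2310 km
  → nearest: C (33.2310 km)

Q1→B; Q2→B; Q3→C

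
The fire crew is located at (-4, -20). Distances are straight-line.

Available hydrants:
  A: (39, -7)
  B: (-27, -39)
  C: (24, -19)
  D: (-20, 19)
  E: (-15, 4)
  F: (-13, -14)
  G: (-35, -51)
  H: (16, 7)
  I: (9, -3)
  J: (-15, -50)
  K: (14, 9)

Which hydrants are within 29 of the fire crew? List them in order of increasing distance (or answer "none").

Distances from (-4, -20):
A: 44.9
B: 29.8
C: 28.0
D: 42.2
E: 26.4
F: 10.8
G: 43.8
H: 33.6
I: 21.4
J: 32.0
K: 34.1
Threshold 29: F (10.8), I (21.4), E (26.4), C (28.0) are within range.

F, I, E, C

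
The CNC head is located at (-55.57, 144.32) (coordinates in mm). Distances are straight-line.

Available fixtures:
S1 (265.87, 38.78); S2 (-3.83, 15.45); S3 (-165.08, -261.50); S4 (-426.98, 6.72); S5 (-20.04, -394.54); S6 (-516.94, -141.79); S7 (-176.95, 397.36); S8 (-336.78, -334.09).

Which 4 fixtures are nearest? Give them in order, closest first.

S2, S7, S1, S4

Distances from (-55.57, 144.32):
S1: 338.32 mm
S2: 138.87 mm
S3: 420.34 mm
S4: 396.08 mm
S5: 540.03 mm
S6: 542.88 mm
S7: 280.65 mm
S8: 554.94 mm
Sorted: S2 (138.87 mm) < S7 (280.65 mm) < S1 (338.32 mm) < S4 (396.08 mm) < S3 (420.34 mm) < S5 (540.03 mm) < …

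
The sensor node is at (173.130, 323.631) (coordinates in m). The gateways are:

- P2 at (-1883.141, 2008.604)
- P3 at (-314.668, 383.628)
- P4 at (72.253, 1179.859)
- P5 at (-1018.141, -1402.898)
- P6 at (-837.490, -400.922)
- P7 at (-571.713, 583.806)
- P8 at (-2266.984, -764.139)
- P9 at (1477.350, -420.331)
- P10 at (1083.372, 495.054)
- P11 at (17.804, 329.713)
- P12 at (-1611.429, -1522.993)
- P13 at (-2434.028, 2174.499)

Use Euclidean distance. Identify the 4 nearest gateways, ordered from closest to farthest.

P11, P3, P7, P4

Distances from (173.130, 323.631):
P2: √((-2056.271)² + (1684.973)²) = √(4228250.42544 + 2839134.01073) = 2658.455 m
P3: √((-487.798)² + (59.997)²) = √(237946.88880 + 3599.64001) = 491.474 m
P4: √((-100.877)² + (856.228)²) = √(10176.16913 + 733126.38798) = 862.150 m
P5: √((-1191.271)² + (-1726.529)²) = √(1419126.59544 + 2980902.38784) = 2097.625 m
P6: √((-1010.620)² + (-724.553)²) = √(1021352.78440 + 524977.04981) = 1243.515 m
P7: √((-744.843)² + (260.175)²) = √(554791.09465 + 67691.03063) = 788.975 m
P8: √((-2440.114)² + (-1087.770)²) = √(5954156.33300 + 1183243.57290) = 2671.591 m
P9: √((1304.220)² + (-743.962)²) = √(1700989.80840 + 553479.45744) = 1501.489 m
P10: √((910.242)² + (171.423)²) = √(828540.49856 + 29385.84493) = 926.243 m
P11: √((-155.326)² + (6.082)²) = √(24126.16628 + 36.99072) = 155.445 m
P12: √((-1784.559)² + (-1846.624)²) = √(3184650.82448 + 3410020.19738) = 2568.009 m
P13: √((-2607.158)² + (1850.868)²) = √(6797272.83696 + 3425712.35342) = 3197.340 m
Sorted: P11 (155.445 m) < P3 (491.474 m) < P7 (788.975 m) < P4 (862.150 m) < P10 (926.243 m) < P6 (1243.515 m) < …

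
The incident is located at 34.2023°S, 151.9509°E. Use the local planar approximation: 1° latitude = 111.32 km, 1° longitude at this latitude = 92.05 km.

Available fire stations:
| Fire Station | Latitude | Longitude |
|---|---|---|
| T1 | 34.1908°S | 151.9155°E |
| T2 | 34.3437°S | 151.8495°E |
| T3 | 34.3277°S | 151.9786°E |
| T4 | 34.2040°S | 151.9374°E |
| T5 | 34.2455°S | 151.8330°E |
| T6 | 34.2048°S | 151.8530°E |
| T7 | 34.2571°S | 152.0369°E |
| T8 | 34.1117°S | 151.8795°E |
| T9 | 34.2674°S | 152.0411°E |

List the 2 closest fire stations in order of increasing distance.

T4, T1

Distances from 34.2023°S, 151.9509°E:
T1: 3.5010 km
T2: 18.3000 km
T3: 14.1905 km
T4: 1.2570 km
T5: 11.8705 km
T6: 9.0160 km
T7: 9.9941 km
T8: 12.0381 km
T9: 11.0207 km
Sorted: T4 (1.2570 km) < T1 (3.5010 km) < T6 (9.0160 km) < T7 (9.9941 km) < …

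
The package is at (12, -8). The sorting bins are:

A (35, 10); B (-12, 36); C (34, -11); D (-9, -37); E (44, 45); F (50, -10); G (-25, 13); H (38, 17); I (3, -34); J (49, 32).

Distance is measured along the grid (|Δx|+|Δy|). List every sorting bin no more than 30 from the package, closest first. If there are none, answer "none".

Distances from (12, -8):
A: 41
B: 68
C: 25
D: 50
E: 85
F: 40
G: 58
H: 51
I: 35
J: 77
Threshold 30: C (25) is within range.

C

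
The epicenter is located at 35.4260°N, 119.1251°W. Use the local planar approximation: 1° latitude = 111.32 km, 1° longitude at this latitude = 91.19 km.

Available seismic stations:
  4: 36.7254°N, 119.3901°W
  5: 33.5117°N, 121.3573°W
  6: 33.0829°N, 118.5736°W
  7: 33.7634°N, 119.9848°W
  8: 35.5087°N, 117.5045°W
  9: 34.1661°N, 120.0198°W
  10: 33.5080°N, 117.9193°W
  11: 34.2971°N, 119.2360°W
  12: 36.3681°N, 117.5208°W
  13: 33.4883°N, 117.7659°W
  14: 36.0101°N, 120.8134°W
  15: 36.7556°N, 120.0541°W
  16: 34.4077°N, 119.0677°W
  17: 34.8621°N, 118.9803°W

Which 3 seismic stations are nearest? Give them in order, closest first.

Distances from 35.4260°N, 119.1251°W:
4: √((1.2994·111.32)² + (-0.2650·91.19)²) = √(20923.393375 + 583.964141) = 146.6539 km
5: √((-1.9143·111.32)² + (-2.2322·91.19)²) = √(45411.557151 + 41434.360376) = 294.6963 km
6: √((-2.3431·111.32)² + (0.5515·91.19)²) = √(68034.319216 + 2529.213347) = 265.6380 km
7: √((-1.6626·111.32)² + (-0.8597·91.19)²) = √(34254.840342 + 6145.939558) = 200.9995 km
8: √((0.0827·111.32)² + (1.6206·91.19)²) = √(84.753456 + 21839.671444) = 148.0690 km
9: √((-1.2599·111.32)² + (-0.8947·91.19)²) = √(19670.642578 + 6656.551649) = 162.2566 km
10: √((-1.9180·111.32)² + (1.2058·91.19)²) = √(45587.271658 + 12090.520297) = 240.1620 km
11: √((-1.1289·111.32)² + (-0.1109·91.19)²) = √(15792.734759 + 102.272182) = 126.0754 km
12: √((0.9421·111.32)² + (1.6043·91.19)²) = √(10998.675852 + 21402.553849) = 180.0034 km
13: √((-1.9377·111.32)² + (1.3592·91.19)²) = √(46528.545212 + 15362.474080) = 248.7791 km
14: √((0.5841·111.32)² + (-1.6883·91.19)²) = √(4227.862045 + 23702.473645) = 167.1237 km
15: √((1.3296·111.32)² + (-0.9290·91.19)²) = √(21907.277435 + 7176.717635) = 170.5403 km
16: √((-1.0183·111.32)² + (0.0574·91.19)²) = √(12849.844816 + 27.397959) = 113.4779 km
17: √((-0.5639·111.32)² + (0.1448·91.19)²) = √(3940.493219 + 174.353855) = 64.1471 km
Sorted: 17 (64.1471 km) < 16 (113.4779 km) < 11 (126.0754 km) < 4 (146.6539 km) < 8 (148.0690 km) < …

17, 16, 11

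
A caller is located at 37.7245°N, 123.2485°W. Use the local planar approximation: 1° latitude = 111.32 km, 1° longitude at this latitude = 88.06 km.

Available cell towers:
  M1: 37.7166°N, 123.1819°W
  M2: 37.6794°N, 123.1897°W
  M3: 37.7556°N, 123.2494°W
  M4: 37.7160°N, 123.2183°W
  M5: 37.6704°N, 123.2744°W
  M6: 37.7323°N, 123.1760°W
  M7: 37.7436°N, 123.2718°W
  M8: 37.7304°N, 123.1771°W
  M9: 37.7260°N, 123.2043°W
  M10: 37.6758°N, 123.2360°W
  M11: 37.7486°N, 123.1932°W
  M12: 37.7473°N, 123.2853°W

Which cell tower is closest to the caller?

Distances from 37.7245°N, 123.2485°W:
M1: √((-0.0079·111.32)² + (0.0666·88.06)²) = √(0.773394 + 34.395832) = 5.9304 km
M2: √((-0.0451·111.32)² + (0.0588·88.06)²) = √(25.205742 + 26.810938) = 7.2123 km
M3: √((0.0311·111.32)² + (-0.0009·88.06)²) = √(11.985804 + 0.006281) = 3.4630 km
M4: √((-0.0085·111.32)² + (0.0302·88.06)²) = √(0.895332 + 7.072472) = 2.8227 km
M5: √((-0.0541·111.32)² + (-0.0259·88.06)²) = √(36.269446 + 5.201839) = 6.4398 km
M6: √((0.0078·111.32)² + (0.0725·88.06)²) = √(0.753938 + 40.759925) = 6.4431 km
M7: √((0.0191·111.32)² + (-0.0233·88.06)²) = √(4.520777 + 4.209875) = 2.9548 km
M8: √((0.0059·111.32)² + (0.0714·88.06)²) = √(0.431370 + 39.532455) = 6.3217 km
M9: √((0.0015·111.32)² + (0.0442·88.06)²) = √(0.027882 + 15.149626) = 3.8958 km
M10: √((-0.0487·111.32)² + (0.0125·88.06)²) = √(29.390320 + 1.211651) = 5.5319 km
M11: √((0.0241·111.32)² + (0.0553·88.06)²) = √(7.197480 + 23.714153) = 5.5598 km
M12: √((0.0228·111.32)² + (-0.0368·88.06)²) = √(6.441931 + 10.501540) = 4.1162 km
Minimum: M4 at 2.8227 km.

M4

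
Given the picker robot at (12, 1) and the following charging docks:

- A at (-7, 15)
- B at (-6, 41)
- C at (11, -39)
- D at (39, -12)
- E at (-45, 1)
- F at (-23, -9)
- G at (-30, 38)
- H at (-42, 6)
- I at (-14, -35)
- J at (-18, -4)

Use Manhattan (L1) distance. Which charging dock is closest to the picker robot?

A

Distances from (12, 1):
A: |-19| + |14| = 19 + 14 = 33
B: |-18| + |40| = 18 + 40 = 58
C: |-1| + |-40| = 1 + 40 = 41
D: |27| + |-13| = 27 + 13 = 40
E: |-57| + |0| = 57 + 0 = 57
F: |-35| + |-10| = 35 + 10 = 45
G: |-42| + |37| = 42 + 37 = 79
H: |-54| + |5| = 54 + 5 = 59
I: |-26| + |-36| = 26 + 36 = 62
J: |-30| + |-5| = 30 + 5 = 35
Minimum: A at 33.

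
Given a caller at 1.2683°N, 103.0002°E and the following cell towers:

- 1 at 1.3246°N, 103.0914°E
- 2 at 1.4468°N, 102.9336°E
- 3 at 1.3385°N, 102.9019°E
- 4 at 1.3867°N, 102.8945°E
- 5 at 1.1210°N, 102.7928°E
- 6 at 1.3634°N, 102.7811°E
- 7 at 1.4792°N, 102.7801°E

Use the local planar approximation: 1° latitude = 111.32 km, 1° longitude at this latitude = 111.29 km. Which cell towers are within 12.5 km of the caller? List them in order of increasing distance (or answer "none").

1

Distances from 1.2683°N, 103.0002°E:
1: √((0.0563·111.32)² + (0.0912·111.29)²) = √(39.279250 + 103.015355) = 11.9287 km
2: √((0.1785·111.32)² + (-0.0666·111.29)²) = √(394.841539 + 54.936469) = 21.2080 km
3: √((0.0702·111.32)² + (-0.0983·111.29)²) = √(61.068973 + 119.679377) = 13.4443 km
4: √((0.1184·111.32)² + (-0.1057·111.29)²) = √(173.719992 + 138.376474) = 17.6663 km
5: √((-0.1473·111.32)² + (-0.2074·111.29)²) = √(268.875907 + 532.757766) = 28.3131 km
6: √((0.0951·111.32)² + (-0.2191·111.29)²) = √(112.074660 + 594.561851) = 26.5826 km
7: √((0.2109·111.32)² + (-0.2201·111.29)²) = √(551.187747 + 600.001547) = 33.9292 km
Threshold 12.5 km: 1 (11.9287 km) is within range.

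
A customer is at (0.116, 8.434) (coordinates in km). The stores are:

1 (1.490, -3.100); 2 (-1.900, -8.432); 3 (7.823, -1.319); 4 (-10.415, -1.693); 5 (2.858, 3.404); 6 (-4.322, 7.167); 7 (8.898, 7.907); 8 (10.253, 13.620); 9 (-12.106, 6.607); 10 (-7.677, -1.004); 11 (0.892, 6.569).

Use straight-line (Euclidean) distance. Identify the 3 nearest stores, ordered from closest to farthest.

Distances from (0.116, 8.434):
1: 11.616 km
2: 16.986 km
3: 12.431 km
4: 14.610 km
5: 5.729 km
6: 4.615 km
7: 8.798 km
8: 11.387 km
9: 12.358 km
10: 12.240 km
11: 2.020 km
Sorted: 11 (2.020 km) < 6 (4.615 km) < 5 (5.729 km) < 7 (8.798 km) < 8 (11.387 km) < …

11, 6, 5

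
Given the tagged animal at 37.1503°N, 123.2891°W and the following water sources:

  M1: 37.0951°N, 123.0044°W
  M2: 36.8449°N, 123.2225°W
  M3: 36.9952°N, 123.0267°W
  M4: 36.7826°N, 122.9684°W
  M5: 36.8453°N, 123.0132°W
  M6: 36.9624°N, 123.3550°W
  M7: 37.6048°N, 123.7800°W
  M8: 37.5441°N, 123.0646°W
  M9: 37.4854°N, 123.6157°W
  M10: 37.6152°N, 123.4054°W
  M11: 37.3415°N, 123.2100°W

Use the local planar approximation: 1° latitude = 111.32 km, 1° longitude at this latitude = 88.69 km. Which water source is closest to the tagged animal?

Distances from 37.1503°N, 123.2891°W:
M1: √((-0.0552·111.32)² + (0.2847·88.69)²) = √(37.759354 + 637.564672) = 25.9870 km
M2: √((-0.3054·111.32)² + (0.0666·88.69)²) = √(1155.804712 + 34.889743) = 34.5064 km
M3: √((-0.1551·111.32)² + (0.2624·88.69)²) = √(298.105501 + 541.597899) = 28.9776 km
M4: √((-0.3677·111.32)² + (0.3207·88.69)²) = √(1675.458423 + 808.997593) = 49.8443 km
M5: √((-0.3050·111.32)² + (0.2759·88.69)²) = √(1152.779047 + 598.759905) = 41.8514 km
M6: √((-0.1879·111.32)² + (-0.0659·88.69)²) = √(437.522060 + 34.160179) = 21.7182 km
M7: √((0.4545·111.32)² + (-0.4909·88.69)²) = √(2559.847954 + 1895.550565) = 66.7488 km
M8: √((0.3938·111.32)² + (0.2245·88.69)²) = √(1921.754112 + 396.444138) = 48.1477 km
M9: √((0.3351·111.32)² + (-0.3266·88.69)²) = √(1391.538578 + 839.038078) = 47.2290 km
M10: √((0.4649·111.32)² + (-0.1163·88.69)²) = √(2678.338645 + 106.391943) = 52.7705 km
M11: √((0.1912·111.32)² + (0.0791·88.69)²) = √(453.025002 + 49.215543) = 22.4107 km
Minimum: M6 at 21.7182 km.

M6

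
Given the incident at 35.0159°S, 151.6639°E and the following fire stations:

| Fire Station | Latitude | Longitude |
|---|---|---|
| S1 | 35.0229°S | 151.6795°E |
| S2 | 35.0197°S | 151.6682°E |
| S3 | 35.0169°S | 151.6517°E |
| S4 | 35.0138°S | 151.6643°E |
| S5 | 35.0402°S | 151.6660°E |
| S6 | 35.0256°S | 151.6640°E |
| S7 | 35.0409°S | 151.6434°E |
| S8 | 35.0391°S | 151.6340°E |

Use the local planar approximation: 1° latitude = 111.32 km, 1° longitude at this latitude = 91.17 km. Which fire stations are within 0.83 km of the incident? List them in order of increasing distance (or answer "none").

Distances from 35.0159°S, 151.6639°E:
S1: 1.6217 km
S2: 0.5767 km
S3: 1.1178 km
S4: 0.2366 km
S5: 2.7118 km
S6: 1.0798 km
S7: 3.3523 km
S8: 3.7551 km
Threshold 0.83 km: S4 (0.2366 km), S2 (0.5767 km) are within range.

S4, S2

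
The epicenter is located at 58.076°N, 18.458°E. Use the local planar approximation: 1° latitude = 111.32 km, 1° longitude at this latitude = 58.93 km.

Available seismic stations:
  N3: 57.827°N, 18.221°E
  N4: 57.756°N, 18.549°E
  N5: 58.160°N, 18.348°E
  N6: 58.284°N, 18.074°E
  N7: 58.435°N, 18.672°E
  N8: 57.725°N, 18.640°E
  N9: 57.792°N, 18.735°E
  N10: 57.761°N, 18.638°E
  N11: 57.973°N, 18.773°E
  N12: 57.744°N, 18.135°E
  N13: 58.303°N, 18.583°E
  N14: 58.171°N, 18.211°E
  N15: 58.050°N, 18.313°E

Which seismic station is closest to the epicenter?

N15

Distances from 58.076°N, 18.458°E:
N3: √((-0.249·111.32)² + (-0.237·58.93)²) = √(768.32522 + 195.06061) = 31.038 km
N4: √((-0.320·111.32)² + (0.091·58.93)²) = √(1268.95538 + 28.75780) = 36.024 km
N5: √((0.084·111.32)² + (-0.110·58.93)²) = √(87.43896 + 42.02021) = 11.378 km
N6: √((0.208·111.32)² + (-0.384·58.93)²) = √(536.13365 + 512.07707) = 32.376 km
N7: √((0.359·111.32)² + (0.214·58.93)²) = √(1597.11170 + 159.03783) = 41.906 km
N8: √((-0.351·111.32)² + (0.182·58.93)²) = √(1526.72434 + 115.03120) = 40.519 km
N9: √((-0.284·111.32)² + (0.277·58.93)²) = √(999.50064 + 266.46024) = 35.580 km
N10: √((-0.315·111.32)² + (0.180·58.93)²) = √(1229.61033 + 112.51693) = 36.635 km
N11: √((-0.103·111.32)² + (0.315·58.93)²) = √(131.46824 + 344.58311) = 21.819 km
N12: √((-0.332·111.32)² + (-0.323·58.93)²) = √(1365.91150 + 362.30800) = 41.572 km
N13: √((0.227·111.32)² + (0.125·58.93)²) = √(638.55471 + 54.26164) = 26.321 km
N14: √((0.095·111.32)² + (-0.247·58.93)²) = √(111.83909 + 211.86869) = 17.992 km
N15: √((-0.026·111.32)² + (-0.145·58.93)²) = √(8.37709 + 73.01446) = 9.022 km
Minimum: N15 at 9.022 km.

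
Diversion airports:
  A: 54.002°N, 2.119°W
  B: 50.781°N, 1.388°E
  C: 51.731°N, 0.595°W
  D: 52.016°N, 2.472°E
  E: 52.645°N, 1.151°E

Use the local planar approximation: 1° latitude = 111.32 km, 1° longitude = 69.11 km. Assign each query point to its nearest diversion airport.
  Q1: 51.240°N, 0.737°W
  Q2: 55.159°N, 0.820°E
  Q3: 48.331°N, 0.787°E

Q1 at 51.240°N, 0.737°W:
  A: √((2.762·111.32)² + (-1.382·69.11)²) = √(94535.24277 + 9122.16392) = 321.959 km
  B: √((-0.459·111.32)² + (2.125·69.11)²) = √(2610.78895 + 21567.49245) = 155.494 km
  C: √((0.491·111.32)² + (0.142·69.11)²) = √(2987.51008 + 96.30714) = 55.532 km
  D: √((0.776·111.32)² + (3.209·69.11)²) = √(7462.25074 + 49183.70264) = 238.004 km
  E: √((1.405·111.32)² + (1.888·69.11)²) = √(24462.39890 + 17024.94689) = 203.684 km
  → nearest: C (55.532 km)
Q2 at 55.159°N, 0.820°E:
  A: √((-1.157·111.32)² + (-2.939·69.11)²) = √(16588.72903 + 41255.41480) = 240.508 km
  B: √((-4.378·111.32)² + (0.568·69.11)²) = √(237518.75589 + 1540.91420) = 488.937 km
  C: √((-3.428·111.32)² + (-1.415·69.11)²) = √(145622.34550 + 9563.01123) = 393.936 km
  D: √((-3.143·111.32)² + (1.652·69.11)²) = √(122415.14670 + 13034.72496) = 368.035 km
  E: √((-2.514·111.32)² + (0.331·69.11)²) = √(78320.76883 + 523.28438) = 280.792 km
  → nearest: A (240.508 km)
Q3 at 48.331°N, 0.787°E:
  A: √((5.671·111.32)² + (-2.906·69.11)²) = √(398534.28609 + 40334.15899) = 662.471 km
  B: √((2.450·111.32)² + (0.601·69.11)²) = √(74383.83476 + 1725.16536) = 275.879 km
  C: √((3.400·111.32)² + (-1.382·69.11)²) = √(143253.16614 + 9122.16392) = 390.353 km
  D: √((3.685·111.32)² + (1.685·69.11)²) = √(168275.68988 + 13560.68402) = 426.423 km
  E: √((4.314·111.32)² + (0.364·69.11)²) = √(230625.15578 + 632.82635) = 480.893 km
  → nearest: B (275.879 km)

Q1→C; Q2→A; Q3→B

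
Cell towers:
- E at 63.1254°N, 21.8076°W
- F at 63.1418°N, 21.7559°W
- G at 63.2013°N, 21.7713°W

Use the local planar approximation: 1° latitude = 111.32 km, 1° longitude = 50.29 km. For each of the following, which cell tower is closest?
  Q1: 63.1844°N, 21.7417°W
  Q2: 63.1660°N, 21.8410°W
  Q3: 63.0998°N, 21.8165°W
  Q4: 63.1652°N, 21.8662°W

Q1→G; Q2→E; Q3→E; Q4→E

Q1 at 63.1844°N, 21.7417°W:
  E: 7.3567 km
  F: 4.7957 km
  G: 2.3990 km
  → nearest: G (2.3990 km)
Q2 at 63.1660°N, 21.8410°W:
  E: 4.8216 km
  F: 5.0570 km
  G: 5.2658 km
  → nearest: E (4.8216 km)
Q3 at 63.0998°N, 21.8165°W:
  E: 2.8847 km
  F: 5.5810 km
  G: 11.5254 km
  → nearest: E (2.8847 km)
Q4 at 63.1652°N, 21.8662°W:
  E: 5.3211 km
  F: 6.1282 km
  G: 6.2391 km
  → nearest: E (5.3211 km)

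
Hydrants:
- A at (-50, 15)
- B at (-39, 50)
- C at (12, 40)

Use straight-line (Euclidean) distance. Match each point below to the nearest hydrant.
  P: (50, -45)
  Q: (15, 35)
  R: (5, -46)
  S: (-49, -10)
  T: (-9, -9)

P at (50, -45):
  A: √((-100)² + (60)²) = √(10000.000 + 3600.000) = 116.6
  B: √((-89)² + (95)²) = √(7921.000 + 9025.000) = 130.2
  C: √((-38)² + (85)²) = √(1444.000 + 7225.000) = 93.1
  → nearest: C (93.1)
Q at (15, 35):
  A: √((-65)² + (-20)²) = √(4225.000 + 400.000) = 68.0
  B: √((-54)² + (15)²) = √(2916.000 + 225.000) = 56.0
  C: √((-3)² + (5)²) = √(9.000 + 25.000) = 5.8
  → nearest: C (5.8)
R at (5, -46):
  A: √((-55)² + (61)²) = √(3025.000 + 3721.000) = 82.1
  B: √((-44)² + (96)²) = √(1936.000 + 9216.000) = 105.6
  C: √((7)² + (86)²) = √(49.000 + 7396.000) = 86.3
  → nearest: A (82.1)
S at (-49, -10):
  A: √((-1)² + (25)²) = √(1.000 + 625.000) = 25.0
  B: √((10)² + (60)²) = √(100.000 + 3600.000) = 60.8
  C: √((61)² + (50)²) = √(3721.000 + 2500.000) = 78.9
  → nearest: A (25.0)
T at (-9, -9):
  A: √((-41)² + (24)²) = √(1681.000 + 576.000) = 47.5
  B: √((-30)² + (59)²) = √(900.000 + 3481.000) = 66.2
  C: √((21)² + (49)²) = √(441.000 + 2401.000) = 53.3
  → nearest: A (47.5)

P→C; Q→C; R→A; S→A; T→A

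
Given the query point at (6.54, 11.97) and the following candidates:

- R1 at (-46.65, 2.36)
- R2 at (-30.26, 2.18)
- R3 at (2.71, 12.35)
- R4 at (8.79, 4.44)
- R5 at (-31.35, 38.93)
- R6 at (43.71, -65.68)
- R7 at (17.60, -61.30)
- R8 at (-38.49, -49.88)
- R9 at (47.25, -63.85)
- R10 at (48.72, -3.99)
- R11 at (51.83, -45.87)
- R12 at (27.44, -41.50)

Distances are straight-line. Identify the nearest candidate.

R3

Distances from (6.54, 11.97):
R1: √((-53.19)² + (-9.61)²) = √(2829.1761 + 92.3521) = 54.05
R2: √((-36.80)² + (-9.79)²) = √(1354.2400 + 95.8441) = 38.08
R3: √((-3.83)² + (0.38)²) = √(14.6689 + 0.1444) = 3.85
R4: √((2.25)² + (-7.53)²) = √(5.0625 + 56.7009) = 7.86
R5: √((-37.89)² + (26.96)²) = √(1435.6521 + 726.8416) = 46.50
R6: √((37.17)² + (-77.65)²) = √(1381.6089 + 6029.5225) = 86.09
R7: √((11.06)² + (-73.27)²) = √(122.3236 + 5368.4929) = 74.10
R8: √((-45.03)² + (-61.85)²) = √(2027.7009 + 3825.4225) = 76.51
R9: √((40.71)² + (-75.82)²) = √(1657.3041 + 5748.6724) = 86.06
R10: √((42.18)² + (-15.96)²) = √(1779.1524 + 254.7216) = 45.10
R11: √((45.29)² + (-57.84)²) = √(2051.1841 + 3345.4656) = 73.46
R12: √((20.90)² + (-53.47)²) = √(436.8100 + 2859.0409) = 57.41
Minimum: R3 at 3.85.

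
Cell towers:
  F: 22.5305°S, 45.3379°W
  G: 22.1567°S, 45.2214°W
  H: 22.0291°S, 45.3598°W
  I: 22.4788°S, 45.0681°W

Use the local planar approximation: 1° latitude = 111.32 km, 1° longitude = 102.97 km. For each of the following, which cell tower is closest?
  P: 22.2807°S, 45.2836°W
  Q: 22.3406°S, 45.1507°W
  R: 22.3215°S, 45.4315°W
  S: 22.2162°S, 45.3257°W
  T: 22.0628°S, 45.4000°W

P at 22.2807°S, 45.2836°W:
  F: 28.3643 km
  G: 15.2172 km
  H: 29.0864 km
  I: 31.2843 km
  → nearest: G (15.2172 km)
Q at 22.3406°S, 45.1507°W:
  F: 28.6085 km
  G: 21.7276 km
  H: 40.8169 km
  I: 17.5790 km
  → nearest: I (17.5790 km)
R at 22.3215°S, 45.4315°W:
  F: 25.1832 km
  G: 28.3653 km
  H: 33.3768 km
  I: 41.3138 km
  → nearest: F (25.1832 km)
S at 22.2162°S, 45.3257°W:
  F: 35.0104 km
  G: 12.6180 km
  H: 21.1219 km
  I: 39.4731 km
  → nearest: G (12.6180 km)
T at 22.0628°S, 45.4000°W:
  F: 52.4556 km
  G: 21.1535 km
  H: 5.5864 km
  I: 57.5545 km
  → nearest: H (5.5864 km)

P→G; Q→I; R→F; S→G; T→H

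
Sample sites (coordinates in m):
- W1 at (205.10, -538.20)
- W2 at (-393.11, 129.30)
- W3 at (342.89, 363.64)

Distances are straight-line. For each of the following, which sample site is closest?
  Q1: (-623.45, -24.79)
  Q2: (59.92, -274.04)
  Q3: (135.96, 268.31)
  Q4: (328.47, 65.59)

Q1 at (-623.45, -24.79):
  W1: √((828.55)² + (-513.41)²) = √(686495.1025 + 263589.8281) = 974.72 m
  W2: √((230.34)² + (154.09)²) = √(53056.5156 + 23743.7281) = 277.13 m
  W3: √((966.34)² + (388.43)²) = √(933812.9956 + 150877.8649) = 1041.48 m
  → nearest: W2 (277.13 m)
Q2 at (59.92, -274.04):
  W1: √((145.18)² + (-264.16)²) = √(21077.2324 + 69780.5056) = 301.43 m
  W2: √((-453.03)² + (403.34)²) = √(205236.1809 + 162683.1556) = 606.56 m
  W3: √((282.97)² + (637.68)²) = √(80072.0209 + 406635.7824) = 697.64 m
  → nearest: W1 (301.43 m)
Q3 at (135.96, 268.31):
  W1: √((69.14)² + (-806.51)²) = √(4780.3396 + 650458.3801) = 809.47 m
  W2: √((-529.07)² + (-139.01)²) = √(279915.0649 + 19323.7801) = 547.03 m
  W3: √((206.93)² + (95.33)²) = √(42820.0249 + 9087.8089) = 227.83 m
  → nearest: W3 (227.83 m)
Q4 at (328.47, 65.59):
  W1: √((-123.37)² + (-603.79)²) = √(15220.1569 + 364562.3641) = 616.26 m
  W2: √((-721.58)² + (63.71)²) = √(520677.6964 + 4058.9641) = 724.39 m
  W3: √((14.42)² + (298.05)²) = √(207.9364 + 88833.8025) = 298.40 m
  → nearest: W3 (298.40 m)

Q1→W2; Q2→W1; Q3→W3; Q4→W3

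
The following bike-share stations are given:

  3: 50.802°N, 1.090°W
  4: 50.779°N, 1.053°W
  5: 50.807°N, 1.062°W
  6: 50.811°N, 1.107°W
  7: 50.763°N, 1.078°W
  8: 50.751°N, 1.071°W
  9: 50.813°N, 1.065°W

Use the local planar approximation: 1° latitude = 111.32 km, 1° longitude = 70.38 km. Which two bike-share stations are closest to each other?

5 and 9

Pairwise distances:
3–4: √((-0.023·111.32)² + (0.037·70.38)²) = √(6.55544 + 6.78113) = 3.652 km
3–5: √((0.005·111.32)² + (0.028·70.38)²) = √(0.30980 + 3.88342) = 2.048 km
3–6: √((0.009·111.32)² + (-0.017·70.38)²) = √(1.00376 + 1.43152) = 1.561 km
3–7: √((-0.039·111.32)² + (0.012·70.38)²) = √(18.84845 + 0.71328) = 4.423 km
3–8: √((-0.051·111.32)² + (0.019·70.38)²) = √(32.23196 + 1.78816) = 5.833 km
3–9: √((0.011·111.32)² + (0.025·70.38)²) = √(1.49945 + 3.09584) = 2.144 km
4–5: √((0.028·111.32)² + (-0.009·70.38)²) = √(9.71544 + 0.40122) = 3.181 km
4–6: √((0.032·111.32)² + (-0.054·70.38)²) = √(12.68955 + 14.44395) = 5.209 km
4–7: √((-0.016·111.32)² + (-0.025·70.38)²) = √(3.17239 + 3.09584) = 2.504 km
4–8: √((-0.028·111.32)² + (-0.018·70.38)²) = √(9.71544 + 1.60488) = 3.365 km
4–9: √((0.034·111.32)² + (-0.012·70.38)²) = √(14.32532 + 0.71328) = 3.878 km
5–6: √((0.004·111.32)² + (-0.045·70.38)²) = √(0.19827 + 10.03052) = 3.198 km
5–7: √((-0.044·111.32)² + (-0.016·70.38)²) = √(23.99119 + 1.26806) = 5.026 km
5–8: √((-0.056·111.32)² + (-0.009·70.38)²) = √(38.86176 + 0.40122) = 6.266 km
5–9: √((0.006·111.32)² + (-0.003·70.38)²) = √(0.44612 + 0.04458) = 0.700 km
6–7: √((-0.048·111.32)² + (0.029·70.38)²) = √(28.55150 + 4.16576) = 5.720 km
6–8: √((-0.060·111.32)² + (0.036·70.38)²) = √(44.61171 + 6.41953) = 7.144 km
6–9: √((0.002·111.32)² + (0.042·70.38)²) = √(0.04957 + 8.73770) = 2.964 km
7–8: √((-0.012·111.32)² + (0.007·70.38)²) = √(1.78447 + 0.24271) = 1.424 km
7–9: √((0.050·111.32)² + (0.013·70.38)²) = √(30.98036 + 0.83712) = 5.641 km
8–9: √((0.062·111.32)² + (0.006·70.38)²) = √(47.63540 + 0.17832) = 6.915 km
Closest pair: 5–9 at 0.700 km.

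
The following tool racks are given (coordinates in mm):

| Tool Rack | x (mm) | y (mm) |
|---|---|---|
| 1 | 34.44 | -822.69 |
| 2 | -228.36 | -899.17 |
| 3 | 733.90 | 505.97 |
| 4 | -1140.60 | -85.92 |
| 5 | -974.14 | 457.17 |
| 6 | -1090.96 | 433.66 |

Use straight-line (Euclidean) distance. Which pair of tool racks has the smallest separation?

5 and 6

Pairwise distances:
1–2: 273.70 mm
1–3: 1501.53 mm
1–4: 1386.92 mm
1–5: 1629.50 mm
1–6: 1686.70 mm
2–3: 1703.05 mm
2–4: 1222.11 mm
2–5: 1547.85 mm
2–6: 1587.61 mm
3–4: 1965.73 mm
3–5: 1708.74 mm
3–6: 1826.29 mm
4–5: 568.03 mm
4–6: 521.95 mm
5–6: 119.16 mm
Closest pair: 5–6 at 119.16 mm.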